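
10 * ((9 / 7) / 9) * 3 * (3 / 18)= 5 / 7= 0.71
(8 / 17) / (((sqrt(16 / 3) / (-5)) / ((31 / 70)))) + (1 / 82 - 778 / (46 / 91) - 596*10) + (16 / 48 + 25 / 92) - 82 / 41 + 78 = -7422.92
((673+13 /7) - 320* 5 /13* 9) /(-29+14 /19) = 748372 /48867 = 15.31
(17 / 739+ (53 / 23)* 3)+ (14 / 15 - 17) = -2327897 / 254955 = -9.13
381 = 381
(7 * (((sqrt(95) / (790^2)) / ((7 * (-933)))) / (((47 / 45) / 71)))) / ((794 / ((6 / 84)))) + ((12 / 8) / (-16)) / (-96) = 1 / 1024- 213 * sqrt(95) / 20281074637040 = 0.00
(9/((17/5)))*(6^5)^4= 164527129802833920/17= 9678066458990230.59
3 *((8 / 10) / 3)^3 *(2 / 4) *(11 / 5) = 352 / 5625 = 0.06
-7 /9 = -0.78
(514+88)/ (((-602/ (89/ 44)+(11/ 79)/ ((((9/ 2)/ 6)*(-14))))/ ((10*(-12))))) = 1066630824/ 4394555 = 242.72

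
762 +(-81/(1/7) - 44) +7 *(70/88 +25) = 14589/44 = 331.57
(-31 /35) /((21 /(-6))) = 62 /245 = 0.25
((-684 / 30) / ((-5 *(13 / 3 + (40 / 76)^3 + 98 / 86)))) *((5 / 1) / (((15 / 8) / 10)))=21.64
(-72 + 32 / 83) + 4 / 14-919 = -990.33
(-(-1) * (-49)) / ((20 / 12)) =-147 / 5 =-29.40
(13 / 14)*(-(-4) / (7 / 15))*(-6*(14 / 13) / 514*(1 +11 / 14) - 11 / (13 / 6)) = -511110 / 12593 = -40.59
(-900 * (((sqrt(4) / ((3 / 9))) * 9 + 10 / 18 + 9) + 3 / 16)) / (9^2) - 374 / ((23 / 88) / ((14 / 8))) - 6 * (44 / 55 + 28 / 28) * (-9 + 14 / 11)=-256488383 / 81972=-3128.98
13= 13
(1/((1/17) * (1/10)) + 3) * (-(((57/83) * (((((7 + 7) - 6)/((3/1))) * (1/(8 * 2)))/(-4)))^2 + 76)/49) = -5796963061/21603904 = -268.33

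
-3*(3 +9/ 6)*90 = -1215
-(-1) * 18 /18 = 1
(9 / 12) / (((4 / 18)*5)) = 0.68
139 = 139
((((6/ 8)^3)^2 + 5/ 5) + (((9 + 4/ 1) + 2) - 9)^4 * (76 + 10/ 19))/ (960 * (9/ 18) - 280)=7718528539/ 15564800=495.90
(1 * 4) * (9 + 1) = 40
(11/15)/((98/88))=0.66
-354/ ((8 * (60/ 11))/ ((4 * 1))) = -32.45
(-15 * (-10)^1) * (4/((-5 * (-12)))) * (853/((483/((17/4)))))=72505/966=75.06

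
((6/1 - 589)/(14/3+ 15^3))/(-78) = 583/263614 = 0.00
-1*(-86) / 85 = 86 / 85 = 1.01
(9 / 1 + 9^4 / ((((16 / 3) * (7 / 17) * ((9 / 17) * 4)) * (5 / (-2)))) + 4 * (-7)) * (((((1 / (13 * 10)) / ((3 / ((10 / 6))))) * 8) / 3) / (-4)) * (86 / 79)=28092889 / 15528240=1.81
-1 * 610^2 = -372100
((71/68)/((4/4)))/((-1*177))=-71/12036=-0.01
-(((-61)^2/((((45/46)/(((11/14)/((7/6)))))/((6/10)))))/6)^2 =-886258436569/13505625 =-65621.43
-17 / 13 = -1.31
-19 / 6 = -3.17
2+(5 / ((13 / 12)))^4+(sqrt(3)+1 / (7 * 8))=457.52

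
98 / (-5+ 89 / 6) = 588 / 59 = 9.97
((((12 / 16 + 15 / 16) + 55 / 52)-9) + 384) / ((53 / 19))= 1492849 / 11024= 135.42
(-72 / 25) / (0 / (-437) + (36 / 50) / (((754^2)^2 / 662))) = -646420884512 / 331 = -1952933185.84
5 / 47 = 0.11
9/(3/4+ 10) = 36/43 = 0.84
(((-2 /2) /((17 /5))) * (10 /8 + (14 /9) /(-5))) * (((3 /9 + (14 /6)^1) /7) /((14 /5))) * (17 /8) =-845 /10584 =-0.08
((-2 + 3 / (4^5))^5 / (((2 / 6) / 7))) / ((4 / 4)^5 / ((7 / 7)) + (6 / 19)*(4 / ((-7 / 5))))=-99893561530843303125 / 14636698788954112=-6824.87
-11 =-11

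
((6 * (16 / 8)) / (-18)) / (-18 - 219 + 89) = 1 / 222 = 0.00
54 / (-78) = -9 / 13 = -0.69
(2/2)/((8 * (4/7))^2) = 49/1024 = 0.05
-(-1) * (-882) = -882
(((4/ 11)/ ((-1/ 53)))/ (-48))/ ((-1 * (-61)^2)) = -53/ 491172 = -0.00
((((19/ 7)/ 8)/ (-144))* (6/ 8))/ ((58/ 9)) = -57/ 207872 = -0.00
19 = 19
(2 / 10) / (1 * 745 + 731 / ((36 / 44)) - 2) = 9 / 73640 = 0.00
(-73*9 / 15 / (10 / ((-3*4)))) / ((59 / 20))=5256 / 295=17.82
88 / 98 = 44 / 49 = 0.90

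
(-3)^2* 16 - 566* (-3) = 1842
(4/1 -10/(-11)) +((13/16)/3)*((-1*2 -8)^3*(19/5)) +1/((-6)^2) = -405595/396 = -1024.23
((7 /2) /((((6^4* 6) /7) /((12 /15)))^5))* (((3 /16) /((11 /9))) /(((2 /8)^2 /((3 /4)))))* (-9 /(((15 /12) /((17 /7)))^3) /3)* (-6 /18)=1685159 /184102216372800000000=0.00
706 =706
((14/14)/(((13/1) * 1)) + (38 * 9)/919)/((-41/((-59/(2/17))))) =5381095/979654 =5.49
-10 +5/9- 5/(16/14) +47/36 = -12.51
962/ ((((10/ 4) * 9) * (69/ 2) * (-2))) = -1924/ 3105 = -0.62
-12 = -12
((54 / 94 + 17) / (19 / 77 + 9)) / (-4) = -31801 / 66928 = -0.48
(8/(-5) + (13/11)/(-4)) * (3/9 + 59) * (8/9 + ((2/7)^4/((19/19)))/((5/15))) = -24296644/237699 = -102.22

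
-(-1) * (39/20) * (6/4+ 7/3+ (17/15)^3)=10.31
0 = 0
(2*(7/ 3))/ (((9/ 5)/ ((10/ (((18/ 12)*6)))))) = 700/ 243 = 2.88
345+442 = 787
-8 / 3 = -2.67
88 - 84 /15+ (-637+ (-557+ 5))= -5533 /5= -1106.60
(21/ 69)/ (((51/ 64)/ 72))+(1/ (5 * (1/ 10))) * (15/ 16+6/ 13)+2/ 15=18561163/ 609960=30.43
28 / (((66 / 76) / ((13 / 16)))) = 1729 / 66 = 26.20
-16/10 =-8/5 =-1.60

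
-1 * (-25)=25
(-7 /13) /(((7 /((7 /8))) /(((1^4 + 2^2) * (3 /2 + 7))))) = -595 /208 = -2.86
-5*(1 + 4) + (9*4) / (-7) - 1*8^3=-3795 / 7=-542.14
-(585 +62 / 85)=-49787 / 85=-585.73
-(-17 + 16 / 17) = 273 / 17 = 16.06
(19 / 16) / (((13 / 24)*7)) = 57 / 182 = 0.31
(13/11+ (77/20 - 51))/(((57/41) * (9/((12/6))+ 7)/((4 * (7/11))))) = -1934954/264385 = -7.32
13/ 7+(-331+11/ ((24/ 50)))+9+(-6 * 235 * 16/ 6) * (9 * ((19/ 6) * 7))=-750417.23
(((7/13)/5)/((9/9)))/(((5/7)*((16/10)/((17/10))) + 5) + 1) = 833/51610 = 0.02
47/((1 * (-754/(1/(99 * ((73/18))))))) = -47/302731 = -0.00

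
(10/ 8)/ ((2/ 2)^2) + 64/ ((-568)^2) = 25209/ 20164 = 1.25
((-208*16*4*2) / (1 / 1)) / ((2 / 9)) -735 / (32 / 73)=-3887511 / 32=-121484.72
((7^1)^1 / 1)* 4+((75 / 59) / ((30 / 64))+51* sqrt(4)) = 7830 / 59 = 132.71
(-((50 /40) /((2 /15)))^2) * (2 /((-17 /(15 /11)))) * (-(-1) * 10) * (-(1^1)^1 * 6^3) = -11390625 /374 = -30456.22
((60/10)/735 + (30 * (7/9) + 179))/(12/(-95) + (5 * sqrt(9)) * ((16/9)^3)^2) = 166854700251/390385539964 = 0.43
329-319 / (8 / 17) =-2791 / 8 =-348.88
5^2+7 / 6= 157 / 6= 26.17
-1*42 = -42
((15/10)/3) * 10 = 5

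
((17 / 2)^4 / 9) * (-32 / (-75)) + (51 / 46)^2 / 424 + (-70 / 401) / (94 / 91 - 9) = 1742982831147647 / 7042513096800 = 247.49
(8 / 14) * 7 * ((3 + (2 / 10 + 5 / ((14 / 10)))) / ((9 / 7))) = 316 / 15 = 21.07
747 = 747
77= 77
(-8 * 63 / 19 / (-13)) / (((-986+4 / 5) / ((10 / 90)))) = -140 / 608361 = -0.00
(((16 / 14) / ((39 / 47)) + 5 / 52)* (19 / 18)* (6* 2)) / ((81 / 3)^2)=30571 / 1194102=0.03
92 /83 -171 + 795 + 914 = 127746 /83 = 1539.11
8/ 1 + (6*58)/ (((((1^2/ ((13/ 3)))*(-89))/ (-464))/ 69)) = 48280840/ 89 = 542481.35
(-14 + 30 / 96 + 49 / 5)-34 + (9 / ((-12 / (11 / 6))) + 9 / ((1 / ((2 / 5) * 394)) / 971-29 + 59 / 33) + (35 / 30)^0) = -38.59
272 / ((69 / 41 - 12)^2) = 2.56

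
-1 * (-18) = 18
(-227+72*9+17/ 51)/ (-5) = -1264/ 15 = -84.27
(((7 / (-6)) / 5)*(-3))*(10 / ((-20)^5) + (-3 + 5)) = 4479993 / 3200000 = 1.40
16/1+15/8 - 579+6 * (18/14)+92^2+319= 460857/56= 8229.59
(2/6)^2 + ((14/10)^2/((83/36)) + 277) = 5190926/18675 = 277.96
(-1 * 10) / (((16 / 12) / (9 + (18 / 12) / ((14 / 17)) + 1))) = -88.66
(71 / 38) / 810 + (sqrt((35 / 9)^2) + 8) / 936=12011 / 800280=0.02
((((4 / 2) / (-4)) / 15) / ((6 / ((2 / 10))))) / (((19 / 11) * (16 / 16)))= -11 / 17100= -0.00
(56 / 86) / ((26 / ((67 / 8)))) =469 / 2236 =0.21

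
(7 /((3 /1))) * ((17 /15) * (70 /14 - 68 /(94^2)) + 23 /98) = 6378251 /463890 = 13.75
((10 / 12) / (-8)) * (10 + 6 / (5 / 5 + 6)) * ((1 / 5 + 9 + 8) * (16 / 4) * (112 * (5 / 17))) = -130720 / 51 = -2563.14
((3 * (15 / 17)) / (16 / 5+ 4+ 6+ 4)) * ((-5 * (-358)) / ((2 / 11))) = 2215125 / 1462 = 1515.13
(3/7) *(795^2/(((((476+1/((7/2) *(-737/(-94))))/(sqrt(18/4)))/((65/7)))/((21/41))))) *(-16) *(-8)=272494418625 *sqrt(2)/524431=734825.56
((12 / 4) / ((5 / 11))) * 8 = 264 / 5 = 52.80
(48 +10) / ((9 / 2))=116 / 9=12.89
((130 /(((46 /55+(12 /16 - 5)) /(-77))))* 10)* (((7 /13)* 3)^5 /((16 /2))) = 864808386750 /21449311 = 40318.70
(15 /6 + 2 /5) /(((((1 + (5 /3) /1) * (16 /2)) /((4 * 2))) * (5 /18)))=783 /200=3.92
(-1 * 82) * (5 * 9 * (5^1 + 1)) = -22140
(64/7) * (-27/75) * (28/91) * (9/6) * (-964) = 3331584/2275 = 1464.43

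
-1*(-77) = 77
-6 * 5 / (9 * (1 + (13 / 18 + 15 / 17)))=-1020 / 797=-1.28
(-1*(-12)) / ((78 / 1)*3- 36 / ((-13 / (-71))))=26 / 81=0.32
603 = 603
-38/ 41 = -0.93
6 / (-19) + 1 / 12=-53 / 228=-0.23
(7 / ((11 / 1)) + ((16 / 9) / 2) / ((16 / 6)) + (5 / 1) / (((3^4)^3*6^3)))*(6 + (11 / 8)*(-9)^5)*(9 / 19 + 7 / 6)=-4506489411533431 / 34896541824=-129138.57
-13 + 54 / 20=-103 / 10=-10.30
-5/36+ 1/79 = -359/2844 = -0.13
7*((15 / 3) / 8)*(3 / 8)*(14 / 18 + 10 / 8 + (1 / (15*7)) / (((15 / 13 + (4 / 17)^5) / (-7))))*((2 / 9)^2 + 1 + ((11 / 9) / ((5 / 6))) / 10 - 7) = -621728385775273 / 33143126918400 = -18.76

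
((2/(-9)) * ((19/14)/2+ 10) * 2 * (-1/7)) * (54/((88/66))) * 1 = 2691/98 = 27.46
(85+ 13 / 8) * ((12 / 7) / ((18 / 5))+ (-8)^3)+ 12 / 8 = -177237 / 4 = -44309.25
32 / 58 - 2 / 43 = 630 / 1247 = 0.51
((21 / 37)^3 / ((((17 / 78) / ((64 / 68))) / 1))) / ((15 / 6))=23115456 / 73193585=0.32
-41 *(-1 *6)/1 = 246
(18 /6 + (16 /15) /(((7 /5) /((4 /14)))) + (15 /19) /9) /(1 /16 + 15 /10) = 147712 /69825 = 2.12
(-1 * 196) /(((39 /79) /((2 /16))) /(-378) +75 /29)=-28289268 /371767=-76.09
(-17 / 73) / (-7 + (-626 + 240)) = 17 / 28689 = 0.00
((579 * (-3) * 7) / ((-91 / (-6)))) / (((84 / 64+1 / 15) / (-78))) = 15007680 / 331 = 45340.42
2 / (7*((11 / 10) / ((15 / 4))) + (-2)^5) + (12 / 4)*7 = 20.93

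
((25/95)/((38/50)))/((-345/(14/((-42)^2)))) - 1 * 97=-304437823/3138534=-97.00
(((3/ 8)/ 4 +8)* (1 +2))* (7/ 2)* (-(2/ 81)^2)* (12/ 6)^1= -1813/ 17496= -0.10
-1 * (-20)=20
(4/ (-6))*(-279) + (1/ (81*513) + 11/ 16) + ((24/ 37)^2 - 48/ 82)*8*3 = 6819228948203/ 37317253392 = 182.74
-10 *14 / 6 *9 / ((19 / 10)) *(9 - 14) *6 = 63000 / 19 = 3315.79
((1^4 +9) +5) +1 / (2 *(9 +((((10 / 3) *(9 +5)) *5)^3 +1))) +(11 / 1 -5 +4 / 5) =14954811799 / 686000540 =21.80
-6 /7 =-0.86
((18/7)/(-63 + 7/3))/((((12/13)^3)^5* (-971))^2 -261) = -604614379303833452395511869115319/1214787867622056698709154488019640519995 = -0.00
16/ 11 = 1.45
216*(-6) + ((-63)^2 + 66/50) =66858/25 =2674.32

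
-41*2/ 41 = -2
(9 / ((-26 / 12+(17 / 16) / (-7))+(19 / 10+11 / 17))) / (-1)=-257040 / 6529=-39.37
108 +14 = 122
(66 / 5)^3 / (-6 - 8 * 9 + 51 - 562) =-287496 / 73625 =-3.90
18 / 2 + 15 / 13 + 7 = 223 / 13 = 17.15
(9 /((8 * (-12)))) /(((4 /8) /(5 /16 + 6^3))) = -10383 /256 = -40.56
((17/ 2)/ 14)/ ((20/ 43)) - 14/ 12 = 233/ 1680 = 0.14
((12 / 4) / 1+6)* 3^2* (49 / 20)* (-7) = -27783 / 20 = -1389.15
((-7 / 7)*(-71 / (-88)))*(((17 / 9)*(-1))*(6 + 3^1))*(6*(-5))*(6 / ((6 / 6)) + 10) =-72420 / 11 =-6583.64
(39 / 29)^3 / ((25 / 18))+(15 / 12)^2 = 32326997 / 9755600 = 3.31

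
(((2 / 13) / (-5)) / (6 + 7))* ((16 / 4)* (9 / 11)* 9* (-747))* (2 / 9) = 107568 / 9295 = 11.57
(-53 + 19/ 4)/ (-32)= 193/ 128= 1.51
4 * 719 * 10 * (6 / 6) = 28760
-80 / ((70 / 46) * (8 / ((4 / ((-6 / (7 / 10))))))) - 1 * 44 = -614 / 15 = -40.93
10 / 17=0.59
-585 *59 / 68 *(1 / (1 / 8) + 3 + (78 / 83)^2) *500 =-353187680625 / 117113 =-3015785.44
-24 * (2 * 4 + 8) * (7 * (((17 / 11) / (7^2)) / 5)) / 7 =-6528 / 2695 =-2.42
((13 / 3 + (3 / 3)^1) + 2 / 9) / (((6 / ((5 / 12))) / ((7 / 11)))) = 875 / 3564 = 0.25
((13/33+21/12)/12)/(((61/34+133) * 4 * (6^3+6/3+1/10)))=24055/15832908432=0.00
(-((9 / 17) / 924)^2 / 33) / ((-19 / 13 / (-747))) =-29133 / 5729880464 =-0.00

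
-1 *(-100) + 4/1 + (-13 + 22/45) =4117/45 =91.49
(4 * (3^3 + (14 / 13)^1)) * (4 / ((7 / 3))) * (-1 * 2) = -35040 / 91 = -385.05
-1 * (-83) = 83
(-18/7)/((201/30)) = -180/469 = -0.38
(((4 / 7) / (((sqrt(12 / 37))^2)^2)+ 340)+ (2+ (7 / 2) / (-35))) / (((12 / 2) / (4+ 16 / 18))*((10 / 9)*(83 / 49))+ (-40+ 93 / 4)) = -33698203 / 1400985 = -24.05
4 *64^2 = 16384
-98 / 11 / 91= -14 / 143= -0.10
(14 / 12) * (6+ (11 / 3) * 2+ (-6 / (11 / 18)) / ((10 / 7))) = 7.54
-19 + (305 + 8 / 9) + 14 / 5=13036 / 45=289.69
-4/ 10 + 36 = 178/ 5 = 35.60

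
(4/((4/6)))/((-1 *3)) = -2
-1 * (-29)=29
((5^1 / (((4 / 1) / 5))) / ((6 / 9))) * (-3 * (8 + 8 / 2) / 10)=-135 / 4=-33.75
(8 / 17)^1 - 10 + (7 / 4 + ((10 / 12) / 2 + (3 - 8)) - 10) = -2281 / 102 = -22.36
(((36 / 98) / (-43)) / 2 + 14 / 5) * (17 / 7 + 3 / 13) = 7127626 / 958685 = 7.43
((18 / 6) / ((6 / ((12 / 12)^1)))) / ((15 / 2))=1 / 15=0.07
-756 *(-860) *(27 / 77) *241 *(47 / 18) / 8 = 197259705 / 11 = 17932700.45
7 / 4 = 1.75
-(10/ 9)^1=-10/ 9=-1.11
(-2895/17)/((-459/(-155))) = -149575/2601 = -57.51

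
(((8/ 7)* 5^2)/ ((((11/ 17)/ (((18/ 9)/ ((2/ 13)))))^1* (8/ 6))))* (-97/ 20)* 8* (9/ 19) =-11575980/ 1463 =-7912.49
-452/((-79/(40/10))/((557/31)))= 1007056/2449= 411.21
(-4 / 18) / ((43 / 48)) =-32 / 129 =-0.25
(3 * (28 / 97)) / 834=14 / 13483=0.00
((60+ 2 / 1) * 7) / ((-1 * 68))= -217 / 34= -6.38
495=495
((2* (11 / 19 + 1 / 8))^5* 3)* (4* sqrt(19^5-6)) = 42076551921* sqrt(2476093) / 633881344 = 104451.73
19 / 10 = 1.90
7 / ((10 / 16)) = 56 / 5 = 11.20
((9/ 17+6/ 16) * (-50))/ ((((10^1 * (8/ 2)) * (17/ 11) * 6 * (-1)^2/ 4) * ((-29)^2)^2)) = -2255/ 3270467344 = -0.00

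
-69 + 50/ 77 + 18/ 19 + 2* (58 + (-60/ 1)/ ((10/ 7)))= -51795/ 1463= -35.40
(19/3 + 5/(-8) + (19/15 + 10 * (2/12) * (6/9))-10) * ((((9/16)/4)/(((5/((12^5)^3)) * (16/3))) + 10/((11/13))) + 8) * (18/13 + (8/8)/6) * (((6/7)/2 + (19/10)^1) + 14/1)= -23633030933876644511/6000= -3938838488979440.75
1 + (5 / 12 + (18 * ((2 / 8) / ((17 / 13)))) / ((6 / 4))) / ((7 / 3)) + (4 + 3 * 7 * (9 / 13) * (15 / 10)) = 24725 / 884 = 27.97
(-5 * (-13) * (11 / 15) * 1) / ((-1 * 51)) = -143 / 153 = -0.93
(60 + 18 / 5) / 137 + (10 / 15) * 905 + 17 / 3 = 417483 / 685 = 609.46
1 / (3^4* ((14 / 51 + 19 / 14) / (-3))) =-238 / 10485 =-0.02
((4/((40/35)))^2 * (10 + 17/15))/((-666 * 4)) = -8183/159840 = -0.05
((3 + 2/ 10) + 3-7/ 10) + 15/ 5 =17/ 2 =8.50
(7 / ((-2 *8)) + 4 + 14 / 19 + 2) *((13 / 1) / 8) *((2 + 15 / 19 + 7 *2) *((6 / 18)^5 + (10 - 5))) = 7941505 / 9234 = 860.03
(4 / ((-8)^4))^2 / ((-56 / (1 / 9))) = -1 / 528482304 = -0.00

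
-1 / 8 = -0.12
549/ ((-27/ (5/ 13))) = -305/ 39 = -7.82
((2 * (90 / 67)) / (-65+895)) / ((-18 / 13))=-13 / 5561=-0.00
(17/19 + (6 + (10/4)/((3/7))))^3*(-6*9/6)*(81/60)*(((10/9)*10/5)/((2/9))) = -27494431659/109744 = -250532.44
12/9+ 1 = 7/3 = 2.33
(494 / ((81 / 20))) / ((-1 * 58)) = -2.10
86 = 86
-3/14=-0.21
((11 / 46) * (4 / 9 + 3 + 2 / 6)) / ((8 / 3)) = 187 / 552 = 0.34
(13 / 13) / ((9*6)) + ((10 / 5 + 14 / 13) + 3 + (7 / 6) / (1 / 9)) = 5825 / 351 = 16.60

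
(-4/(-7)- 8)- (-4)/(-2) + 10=0.57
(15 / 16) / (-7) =-15 / 112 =-0.13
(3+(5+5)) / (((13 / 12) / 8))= 96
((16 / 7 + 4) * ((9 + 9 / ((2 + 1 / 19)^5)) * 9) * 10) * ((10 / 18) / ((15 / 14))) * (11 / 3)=9945.66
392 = 392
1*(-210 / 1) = -210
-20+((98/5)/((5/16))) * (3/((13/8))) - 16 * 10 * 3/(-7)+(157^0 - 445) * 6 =-5686676/2275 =-2499.64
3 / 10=0.30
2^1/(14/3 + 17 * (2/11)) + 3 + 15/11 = 6507/1408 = 4.62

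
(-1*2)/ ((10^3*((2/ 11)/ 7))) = -77/ 1000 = -0.08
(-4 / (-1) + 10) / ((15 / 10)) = 28 / 3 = 9.33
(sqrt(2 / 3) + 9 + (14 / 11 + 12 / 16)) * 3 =sqrt(6) + 1455 / 44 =35.52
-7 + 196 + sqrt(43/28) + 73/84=sqrt(301)/14 + 15949/84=191.11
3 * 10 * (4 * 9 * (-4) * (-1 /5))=864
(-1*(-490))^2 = 240100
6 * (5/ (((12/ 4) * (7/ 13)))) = 130/ 7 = 18.57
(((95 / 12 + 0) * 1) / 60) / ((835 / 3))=19 / 40080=0.00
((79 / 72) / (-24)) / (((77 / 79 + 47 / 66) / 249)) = -5698033 / 844320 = -6.75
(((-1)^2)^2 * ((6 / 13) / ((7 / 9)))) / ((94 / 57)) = 1539 / 4277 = 0.36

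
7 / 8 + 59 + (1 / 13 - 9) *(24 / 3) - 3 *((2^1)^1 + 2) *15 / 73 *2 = -124821 / 7592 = -16.44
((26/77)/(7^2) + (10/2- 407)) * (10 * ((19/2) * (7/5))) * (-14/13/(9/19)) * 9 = 1095071840/1001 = 1093977.86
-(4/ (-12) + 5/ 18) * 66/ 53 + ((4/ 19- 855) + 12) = -2545858/ 3021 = -842.72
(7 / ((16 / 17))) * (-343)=-40817 / 16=-2551.06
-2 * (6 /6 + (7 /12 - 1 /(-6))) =-7 /2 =-3.50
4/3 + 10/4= 23/6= 3.83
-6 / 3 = -2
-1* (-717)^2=-514089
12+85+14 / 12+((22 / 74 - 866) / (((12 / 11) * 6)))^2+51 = 4637140763 / 262848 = 17641.91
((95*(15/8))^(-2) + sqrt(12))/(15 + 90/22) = 352/213215625 + 11*sqrt(3)/105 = 0.18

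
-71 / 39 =-1.82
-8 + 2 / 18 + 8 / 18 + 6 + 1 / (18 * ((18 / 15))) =-151 / 108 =-1.40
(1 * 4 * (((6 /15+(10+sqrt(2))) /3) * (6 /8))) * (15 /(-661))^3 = -35100 /288804781 - 3375 * sqrt(2) /288804781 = -0.00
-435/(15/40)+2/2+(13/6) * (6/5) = -1156.40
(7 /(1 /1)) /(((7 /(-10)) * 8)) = -5 /4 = -1.25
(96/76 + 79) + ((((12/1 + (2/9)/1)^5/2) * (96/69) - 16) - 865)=4875287855822/25804413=188932.33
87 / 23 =3.78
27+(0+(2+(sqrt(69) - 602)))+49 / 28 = -2285 / 4+sqrt(69) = -562.94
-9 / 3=-3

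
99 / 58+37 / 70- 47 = -45436 / 1015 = -44.76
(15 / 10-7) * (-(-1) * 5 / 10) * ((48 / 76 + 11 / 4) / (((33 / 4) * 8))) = -257 / 1824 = -0.14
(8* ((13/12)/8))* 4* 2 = 26/3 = 8.67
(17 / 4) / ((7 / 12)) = 51 / 7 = 7.29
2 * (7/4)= 7/2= 3.50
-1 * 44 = -44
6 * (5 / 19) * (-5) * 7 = -55.26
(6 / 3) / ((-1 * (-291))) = 2 / 291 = 0.01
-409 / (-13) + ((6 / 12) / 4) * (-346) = -613 / 52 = -11.79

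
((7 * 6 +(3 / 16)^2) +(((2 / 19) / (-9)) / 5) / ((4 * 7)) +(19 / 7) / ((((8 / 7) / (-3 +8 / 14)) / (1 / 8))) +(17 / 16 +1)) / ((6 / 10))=66459877 / 919296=72.29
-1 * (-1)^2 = -1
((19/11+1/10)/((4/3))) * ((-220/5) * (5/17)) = -603/34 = -17.74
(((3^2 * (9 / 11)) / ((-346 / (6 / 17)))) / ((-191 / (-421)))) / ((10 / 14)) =-0.02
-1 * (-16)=16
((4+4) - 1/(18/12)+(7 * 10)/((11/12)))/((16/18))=4143/44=94.16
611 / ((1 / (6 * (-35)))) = -128310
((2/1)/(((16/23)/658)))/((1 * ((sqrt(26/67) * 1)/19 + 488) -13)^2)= 998791791555288129/119123771507168155204 -1651782836725 * sqrt(1742)/59561885753584077602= 0.01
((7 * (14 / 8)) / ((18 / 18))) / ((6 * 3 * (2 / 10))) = 245 / 72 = 3.40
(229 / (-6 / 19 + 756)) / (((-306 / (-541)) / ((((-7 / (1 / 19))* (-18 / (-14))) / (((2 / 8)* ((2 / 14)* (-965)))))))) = 313067503 / 117771495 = 2.66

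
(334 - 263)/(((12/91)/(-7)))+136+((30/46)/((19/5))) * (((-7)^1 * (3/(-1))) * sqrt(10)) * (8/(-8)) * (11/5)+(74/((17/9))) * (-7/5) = -3712.84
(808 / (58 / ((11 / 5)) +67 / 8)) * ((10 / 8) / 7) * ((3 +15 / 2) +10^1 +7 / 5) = 648824 / 7133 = 90.96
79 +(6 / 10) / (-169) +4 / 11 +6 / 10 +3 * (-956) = -25914831 / 9295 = -2788.04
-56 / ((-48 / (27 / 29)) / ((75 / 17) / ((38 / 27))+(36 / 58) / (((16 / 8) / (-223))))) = -77981211 / 1086572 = -71.77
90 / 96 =15 / 16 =0.94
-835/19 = -43.95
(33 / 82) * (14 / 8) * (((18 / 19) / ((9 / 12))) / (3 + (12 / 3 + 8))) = 231 / 3895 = 0.06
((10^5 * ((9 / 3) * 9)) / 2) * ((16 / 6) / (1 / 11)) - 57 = 39599943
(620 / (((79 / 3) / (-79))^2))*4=22320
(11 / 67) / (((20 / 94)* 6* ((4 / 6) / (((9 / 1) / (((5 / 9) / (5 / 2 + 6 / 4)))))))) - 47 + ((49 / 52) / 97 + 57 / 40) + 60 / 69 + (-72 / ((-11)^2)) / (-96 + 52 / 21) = -32.19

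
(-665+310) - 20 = -375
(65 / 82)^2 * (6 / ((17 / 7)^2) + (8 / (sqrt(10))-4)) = -1820975 / 971618 + 845 * sqrt(10) / 1681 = -0.28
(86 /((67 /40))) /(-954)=-1720 /31959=-0.05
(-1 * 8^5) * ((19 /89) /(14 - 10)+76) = -221798400 /89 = -2492116.85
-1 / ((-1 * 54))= 1 / 54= 0.02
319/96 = 3.32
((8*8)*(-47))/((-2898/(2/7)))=0.30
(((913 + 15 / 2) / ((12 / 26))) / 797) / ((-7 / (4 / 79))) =-3419 / 188889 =-0.02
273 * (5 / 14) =195 / 2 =97.50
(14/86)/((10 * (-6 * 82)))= -7/211560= -0.00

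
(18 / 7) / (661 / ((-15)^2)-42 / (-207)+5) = 46575 / 147448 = 0.32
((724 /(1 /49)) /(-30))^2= 314636644 /225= 1398385.08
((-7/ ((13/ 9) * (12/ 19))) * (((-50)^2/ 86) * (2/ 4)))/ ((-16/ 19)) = 4738125/ 35776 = 132.44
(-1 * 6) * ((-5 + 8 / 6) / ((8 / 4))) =11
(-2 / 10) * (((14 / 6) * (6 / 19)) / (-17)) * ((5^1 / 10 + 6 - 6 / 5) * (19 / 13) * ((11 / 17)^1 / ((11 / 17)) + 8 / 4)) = 1113 / 5525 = 0.20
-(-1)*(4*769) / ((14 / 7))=1538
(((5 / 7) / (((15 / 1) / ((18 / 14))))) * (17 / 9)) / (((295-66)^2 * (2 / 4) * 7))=34 / 53961789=0.00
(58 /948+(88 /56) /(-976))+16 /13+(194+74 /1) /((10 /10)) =5668397941 /21049392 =269.29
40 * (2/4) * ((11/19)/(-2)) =-110/19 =-5.79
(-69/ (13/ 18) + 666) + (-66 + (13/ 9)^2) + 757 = 1263.55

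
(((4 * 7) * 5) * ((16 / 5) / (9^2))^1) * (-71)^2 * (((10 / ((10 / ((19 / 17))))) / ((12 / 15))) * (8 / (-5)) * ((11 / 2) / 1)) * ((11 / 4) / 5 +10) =-24897942608 / 6885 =-3616258.91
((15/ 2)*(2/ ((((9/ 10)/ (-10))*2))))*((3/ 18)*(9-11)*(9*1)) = 250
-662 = -662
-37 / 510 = -0.07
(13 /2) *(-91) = -591.50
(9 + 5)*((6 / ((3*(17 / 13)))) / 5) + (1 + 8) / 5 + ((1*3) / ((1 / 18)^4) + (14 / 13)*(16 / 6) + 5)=1044032578 / 3315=314941.95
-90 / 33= -30 / 11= -2.73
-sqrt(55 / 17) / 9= -sqrt(935) / 153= -0.20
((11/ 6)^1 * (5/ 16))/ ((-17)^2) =0.00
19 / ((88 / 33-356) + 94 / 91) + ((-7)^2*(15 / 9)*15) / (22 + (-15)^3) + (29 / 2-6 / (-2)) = 20707799 / 1212349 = 17.08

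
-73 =-73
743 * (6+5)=8173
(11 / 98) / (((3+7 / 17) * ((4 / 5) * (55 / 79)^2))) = 106097 / 1250480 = 0.08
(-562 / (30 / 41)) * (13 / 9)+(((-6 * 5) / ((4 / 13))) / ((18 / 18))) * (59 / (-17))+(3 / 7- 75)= -27169729 / 32130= -845.62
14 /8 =7 /4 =1.75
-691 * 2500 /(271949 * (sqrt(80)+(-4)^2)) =-1727500 /2991439+431875 * sqrt(5) /2991439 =-0.25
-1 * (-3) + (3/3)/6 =19/6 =3.17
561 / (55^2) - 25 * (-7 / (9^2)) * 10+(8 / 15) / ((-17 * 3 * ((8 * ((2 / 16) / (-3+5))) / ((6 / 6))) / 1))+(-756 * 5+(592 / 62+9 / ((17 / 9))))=-43949565908 / 11738925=-3743.92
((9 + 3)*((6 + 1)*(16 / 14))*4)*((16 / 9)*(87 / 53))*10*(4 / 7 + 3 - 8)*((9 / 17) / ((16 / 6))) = -62138880 / 6307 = -9852.37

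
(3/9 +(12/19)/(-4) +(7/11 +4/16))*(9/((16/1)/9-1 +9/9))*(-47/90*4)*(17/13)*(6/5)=-19149633/1086800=-17.62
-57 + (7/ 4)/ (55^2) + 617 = 6776007/ 12100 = 560.00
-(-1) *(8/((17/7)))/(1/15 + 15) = 420/1921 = 0.22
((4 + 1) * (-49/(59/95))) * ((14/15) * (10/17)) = -651700/3009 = -216.58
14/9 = 1.56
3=3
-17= -17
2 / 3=0.67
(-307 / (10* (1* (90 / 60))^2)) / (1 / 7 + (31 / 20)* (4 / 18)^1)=-28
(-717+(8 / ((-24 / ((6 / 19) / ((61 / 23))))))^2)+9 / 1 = -951040832 / 1343281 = -708.00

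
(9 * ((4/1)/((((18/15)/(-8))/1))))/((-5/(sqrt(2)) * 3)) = 16 * sqrt(2) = 22.63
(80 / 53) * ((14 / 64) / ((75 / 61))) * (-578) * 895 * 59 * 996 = -432682015556 / 53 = -8163811614.26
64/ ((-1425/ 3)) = -64/ 475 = -0.13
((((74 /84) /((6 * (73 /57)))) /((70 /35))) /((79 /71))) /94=49913 /91072464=0.00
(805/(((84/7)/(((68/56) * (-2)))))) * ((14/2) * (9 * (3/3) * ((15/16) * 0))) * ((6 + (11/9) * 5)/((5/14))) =0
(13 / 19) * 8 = 104 / 19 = 5.47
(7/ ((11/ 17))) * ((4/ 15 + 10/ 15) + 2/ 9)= 6188/ 495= 12.50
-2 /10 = -1 /5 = -0.20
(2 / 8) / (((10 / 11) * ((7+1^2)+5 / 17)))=0.03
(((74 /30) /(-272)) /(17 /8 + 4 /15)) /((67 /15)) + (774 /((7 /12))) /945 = 32109487 /22882510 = 1.40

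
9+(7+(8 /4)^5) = 48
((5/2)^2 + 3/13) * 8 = 674/13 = 51.85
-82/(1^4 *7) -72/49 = -646/49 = -13.18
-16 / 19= -0.84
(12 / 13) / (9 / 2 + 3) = 8 / 65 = 0.12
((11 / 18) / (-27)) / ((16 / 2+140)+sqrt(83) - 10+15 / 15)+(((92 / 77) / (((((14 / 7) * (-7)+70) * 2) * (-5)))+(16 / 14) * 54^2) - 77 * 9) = 11 * sqrt(83) / 9349668+33255080569307 / 12598677630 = 2639.57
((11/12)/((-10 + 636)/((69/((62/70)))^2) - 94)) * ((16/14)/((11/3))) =-833175/273813782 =-0.00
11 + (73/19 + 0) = 282/19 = 14.84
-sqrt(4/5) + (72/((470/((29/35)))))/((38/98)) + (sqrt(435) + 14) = -2 * sqrt(5)/5 + 319858/22325 + sqrt(435) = 34.29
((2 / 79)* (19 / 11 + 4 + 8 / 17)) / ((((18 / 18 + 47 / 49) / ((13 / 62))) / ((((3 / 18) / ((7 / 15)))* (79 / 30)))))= 105469 / 6678144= 0.02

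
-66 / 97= -0.68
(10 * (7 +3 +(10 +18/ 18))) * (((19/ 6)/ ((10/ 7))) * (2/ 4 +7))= 13965/ 4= 3491.25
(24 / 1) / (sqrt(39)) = 3.84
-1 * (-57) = 57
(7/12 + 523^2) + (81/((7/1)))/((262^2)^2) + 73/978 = 1470602270410975759/5376390557776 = 273529.66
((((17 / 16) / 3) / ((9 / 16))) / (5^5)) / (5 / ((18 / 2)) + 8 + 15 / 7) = 119 / 6318750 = 0.00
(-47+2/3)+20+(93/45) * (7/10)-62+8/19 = -246427/2850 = -86.47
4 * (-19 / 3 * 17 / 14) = -646 / 21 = -30.76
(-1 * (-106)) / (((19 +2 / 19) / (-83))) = -167162 / 363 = -460.50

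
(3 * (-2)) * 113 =-678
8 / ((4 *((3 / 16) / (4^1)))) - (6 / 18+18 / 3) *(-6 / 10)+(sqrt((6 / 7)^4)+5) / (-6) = 66901 / 1470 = 45.51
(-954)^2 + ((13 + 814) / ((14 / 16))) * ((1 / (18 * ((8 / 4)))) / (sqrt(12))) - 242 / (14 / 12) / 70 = 827 * sqrt(3) / 189 + 222977694 / 245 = 910120.62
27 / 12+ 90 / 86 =567 / 172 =3.30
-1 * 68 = -68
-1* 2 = -2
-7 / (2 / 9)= -63 / 2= -31.50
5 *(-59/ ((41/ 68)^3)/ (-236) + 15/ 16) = 11457715/ 1102736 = 10.39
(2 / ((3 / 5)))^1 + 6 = 28 / 3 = 9.33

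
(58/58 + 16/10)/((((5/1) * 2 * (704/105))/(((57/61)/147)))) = 741/3006080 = 0.00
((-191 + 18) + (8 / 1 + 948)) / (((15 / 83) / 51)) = 1104813 / 5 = 220962.60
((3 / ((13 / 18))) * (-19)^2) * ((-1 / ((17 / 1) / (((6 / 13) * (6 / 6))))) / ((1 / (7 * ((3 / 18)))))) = -136458 / 2873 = -47.50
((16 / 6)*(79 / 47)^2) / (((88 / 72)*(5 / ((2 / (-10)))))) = -149784 / 607475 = -0.25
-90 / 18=-5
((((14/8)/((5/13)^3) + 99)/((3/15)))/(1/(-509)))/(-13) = 33023411/1300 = 25402.62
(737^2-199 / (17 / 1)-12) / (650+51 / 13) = 120035110 / 144517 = 830.60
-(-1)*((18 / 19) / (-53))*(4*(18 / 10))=-648 / 5035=-0.13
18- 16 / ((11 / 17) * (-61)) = 12350 / 671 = 18.41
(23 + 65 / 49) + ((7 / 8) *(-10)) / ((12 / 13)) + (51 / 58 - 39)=-1587427 / 68208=-23.27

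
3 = 3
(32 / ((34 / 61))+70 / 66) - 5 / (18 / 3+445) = 1344668 / 23001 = 58.46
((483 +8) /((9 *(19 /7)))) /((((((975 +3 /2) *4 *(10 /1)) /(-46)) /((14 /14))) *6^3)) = -11293 /103051440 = -0.00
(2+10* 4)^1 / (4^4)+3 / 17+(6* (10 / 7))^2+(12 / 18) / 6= 73.92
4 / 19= 0.21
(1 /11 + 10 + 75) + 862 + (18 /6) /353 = 3677587 /3883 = 947.10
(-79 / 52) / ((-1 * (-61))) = -79 / 3172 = -0.02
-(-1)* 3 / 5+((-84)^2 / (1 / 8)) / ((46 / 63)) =8890629 / 115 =77309.82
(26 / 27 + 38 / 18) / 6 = 83 / 162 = 0.51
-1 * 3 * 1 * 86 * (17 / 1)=-4386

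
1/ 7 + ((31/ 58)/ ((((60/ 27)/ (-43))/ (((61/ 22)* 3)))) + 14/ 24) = -45715291/ 535920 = -85.30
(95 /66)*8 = 380 /33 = 11.52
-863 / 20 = -43.15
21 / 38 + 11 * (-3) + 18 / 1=-549 / 38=-14.45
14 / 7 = 2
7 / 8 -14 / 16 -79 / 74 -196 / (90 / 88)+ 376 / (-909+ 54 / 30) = -40516003 / 209790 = -193.13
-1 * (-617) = 617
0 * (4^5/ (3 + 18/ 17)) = 0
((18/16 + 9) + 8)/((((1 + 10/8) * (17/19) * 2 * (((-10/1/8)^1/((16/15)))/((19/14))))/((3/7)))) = -83752/37485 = -2.23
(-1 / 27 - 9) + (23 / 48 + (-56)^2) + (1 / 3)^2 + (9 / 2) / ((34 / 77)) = 3137.74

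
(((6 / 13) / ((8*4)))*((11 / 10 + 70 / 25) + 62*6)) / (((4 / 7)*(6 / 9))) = 236817 / 16640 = 14.23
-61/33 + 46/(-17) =-2555/561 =-4.55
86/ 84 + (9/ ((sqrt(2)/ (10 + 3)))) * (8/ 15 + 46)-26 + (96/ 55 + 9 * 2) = -12083/ 2310 + 13611 * sqrt(2)/ 5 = 3844.54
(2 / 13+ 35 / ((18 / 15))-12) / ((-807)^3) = -1351 / 40993519554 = -0.00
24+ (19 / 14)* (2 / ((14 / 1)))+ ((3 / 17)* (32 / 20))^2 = 17186923 / 708050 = 24.27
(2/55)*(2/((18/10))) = 4/99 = 0.04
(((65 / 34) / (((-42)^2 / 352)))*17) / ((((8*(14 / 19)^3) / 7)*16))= 4904185 / 5531904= 0.89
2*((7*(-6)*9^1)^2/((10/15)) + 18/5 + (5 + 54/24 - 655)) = 4273637/10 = 427363.70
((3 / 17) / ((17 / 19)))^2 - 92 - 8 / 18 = -69460231 / 751689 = -92.41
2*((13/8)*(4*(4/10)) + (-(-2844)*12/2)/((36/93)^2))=227762.20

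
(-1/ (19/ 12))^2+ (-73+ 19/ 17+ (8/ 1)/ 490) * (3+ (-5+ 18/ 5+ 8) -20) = 5621871384/ 7517825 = 747.81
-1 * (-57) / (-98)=-57 / 98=-0.58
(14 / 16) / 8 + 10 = 647 / 64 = 10.11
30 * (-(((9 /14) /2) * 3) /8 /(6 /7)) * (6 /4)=-405 /64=-6.33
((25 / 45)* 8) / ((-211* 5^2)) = -8 / 9495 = -0.00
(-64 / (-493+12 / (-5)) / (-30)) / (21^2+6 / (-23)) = -736 / 75328047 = -0.00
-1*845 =-845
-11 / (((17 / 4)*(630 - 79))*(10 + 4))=-22 / 65569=-0.00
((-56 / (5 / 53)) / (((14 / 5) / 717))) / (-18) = 25334 / 3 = 8444.67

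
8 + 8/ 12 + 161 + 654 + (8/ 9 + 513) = 12038/ 9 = 1337.56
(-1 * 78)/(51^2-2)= -78/2599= -0.03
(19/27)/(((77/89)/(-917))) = -221521/297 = -745.86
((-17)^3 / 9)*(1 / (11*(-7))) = 7.09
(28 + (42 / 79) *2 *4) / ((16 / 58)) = 18473 / 158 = 116.92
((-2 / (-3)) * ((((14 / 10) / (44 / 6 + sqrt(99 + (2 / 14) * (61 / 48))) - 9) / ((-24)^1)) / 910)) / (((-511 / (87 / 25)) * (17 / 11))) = -224497207 / 180897957695000 + 319 * sqrt(27993) / 1292128269250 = -0.00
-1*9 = -9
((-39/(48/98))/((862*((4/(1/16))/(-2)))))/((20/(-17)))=-10829/4413440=-0.00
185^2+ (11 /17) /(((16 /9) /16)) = 581924 /17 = 34230.82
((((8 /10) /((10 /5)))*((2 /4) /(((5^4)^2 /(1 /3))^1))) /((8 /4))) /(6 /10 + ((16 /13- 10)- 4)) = -13 /1853906250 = -0.00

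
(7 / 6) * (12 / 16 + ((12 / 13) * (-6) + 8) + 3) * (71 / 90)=160531 / 28080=5.72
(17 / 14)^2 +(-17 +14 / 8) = -675 / 49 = -13.78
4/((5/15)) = 12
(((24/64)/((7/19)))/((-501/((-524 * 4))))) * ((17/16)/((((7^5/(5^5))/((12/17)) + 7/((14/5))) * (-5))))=-79336875/887198522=-0.09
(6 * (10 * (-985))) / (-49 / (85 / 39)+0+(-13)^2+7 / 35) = -1674500 / 4157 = -402.81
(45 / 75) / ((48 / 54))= 27 / 40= 0.68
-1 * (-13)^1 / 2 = 13 / 2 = 6.50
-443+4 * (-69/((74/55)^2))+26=-569.47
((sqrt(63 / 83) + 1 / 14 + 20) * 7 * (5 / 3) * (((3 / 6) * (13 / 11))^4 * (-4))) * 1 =-40128205 / 351384 - 999635 * sqrt(581) / 4860812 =-119.16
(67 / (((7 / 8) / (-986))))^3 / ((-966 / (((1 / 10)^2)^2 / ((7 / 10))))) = 9225823275210496 / 144960375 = 63643759.72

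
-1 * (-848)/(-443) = -848/443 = -1.91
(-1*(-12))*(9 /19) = 108 /19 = 5.68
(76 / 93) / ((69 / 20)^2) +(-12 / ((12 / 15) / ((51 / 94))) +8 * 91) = 719.93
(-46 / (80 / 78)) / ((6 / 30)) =-897 / 4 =-224.25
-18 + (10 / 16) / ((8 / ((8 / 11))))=-1579 / 88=-17.94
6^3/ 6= 36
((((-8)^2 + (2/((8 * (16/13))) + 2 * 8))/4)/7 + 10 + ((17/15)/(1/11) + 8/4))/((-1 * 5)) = -734659/134400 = -5.47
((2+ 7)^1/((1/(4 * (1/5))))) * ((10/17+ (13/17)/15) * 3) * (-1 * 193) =-1132524/425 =-2664.76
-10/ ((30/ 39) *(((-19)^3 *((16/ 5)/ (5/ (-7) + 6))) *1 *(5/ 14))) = 481/ 54872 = 0.01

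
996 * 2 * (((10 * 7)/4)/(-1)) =-34860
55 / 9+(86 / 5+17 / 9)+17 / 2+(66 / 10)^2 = 3863 / 50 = 77.26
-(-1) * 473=473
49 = 49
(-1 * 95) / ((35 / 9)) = -171 / 7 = -24.43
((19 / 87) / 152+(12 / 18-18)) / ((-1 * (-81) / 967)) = -3888307 / 18792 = -206.91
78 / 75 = 26 / 25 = 1.04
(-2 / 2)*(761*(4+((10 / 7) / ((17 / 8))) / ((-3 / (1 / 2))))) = -1056268 / 357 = -2958.73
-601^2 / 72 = -361201 / 72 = -5016.68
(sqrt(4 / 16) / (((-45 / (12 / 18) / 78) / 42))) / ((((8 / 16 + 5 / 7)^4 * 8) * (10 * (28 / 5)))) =-31213 / 1252815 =-0.02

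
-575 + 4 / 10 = -2873 / 5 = -574.60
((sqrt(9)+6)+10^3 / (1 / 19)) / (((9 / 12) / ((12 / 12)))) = 76036 / 3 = 25345.33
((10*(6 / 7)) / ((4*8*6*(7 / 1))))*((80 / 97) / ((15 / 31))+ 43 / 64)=221285 / 14601216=0.02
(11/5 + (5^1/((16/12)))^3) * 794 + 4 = 6979503/160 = 43621.89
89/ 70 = 1.27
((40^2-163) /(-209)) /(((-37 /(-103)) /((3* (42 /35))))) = -2664198 /38665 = -68.90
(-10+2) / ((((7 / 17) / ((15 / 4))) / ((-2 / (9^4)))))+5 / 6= 26195 / 30618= 0.86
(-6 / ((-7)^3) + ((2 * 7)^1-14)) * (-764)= -4584 / 343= -13.36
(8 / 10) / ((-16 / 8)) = -2 / 5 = -0.40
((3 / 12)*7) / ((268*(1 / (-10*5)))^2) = 4375 / 71824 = 0.06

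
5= 5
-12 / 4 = -3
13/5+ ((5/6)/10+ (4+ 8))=881/60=14.68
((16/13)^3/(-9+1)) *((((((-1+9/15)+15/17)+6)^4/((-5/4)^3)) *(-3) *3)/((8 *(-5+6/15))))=3397886381297664/65943744546875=51.53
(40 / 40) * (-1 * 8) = -8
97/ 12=8.08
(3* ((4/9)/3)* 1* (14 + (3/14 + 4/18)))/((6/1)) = 1819/1701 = 1.07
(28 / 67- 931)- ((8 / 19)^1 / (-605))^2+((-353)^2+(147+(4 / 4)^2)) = 1096241057354962 / 8853046675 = 123826.42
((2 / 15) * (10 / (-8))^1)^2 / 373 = 1 / 13428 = 0.00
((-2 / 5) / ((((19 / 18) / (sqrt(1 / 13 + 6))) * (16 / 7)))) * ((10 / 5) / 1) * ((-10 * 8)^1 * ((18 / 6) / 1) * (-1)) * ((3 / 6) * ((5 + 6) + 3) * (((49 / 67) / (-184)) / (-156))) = -21609 * sqrt(1027) / 19792604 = -0.03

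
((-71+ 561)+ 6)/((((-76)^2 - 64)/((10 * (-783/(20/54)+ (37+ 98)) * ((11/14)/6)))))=-749859/3332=-225.05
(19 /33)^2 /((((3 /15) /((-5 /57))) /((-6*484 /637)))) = 3800 /5733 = 0.66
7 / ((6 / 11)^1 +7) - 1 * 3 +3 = 77 / 83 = 0.93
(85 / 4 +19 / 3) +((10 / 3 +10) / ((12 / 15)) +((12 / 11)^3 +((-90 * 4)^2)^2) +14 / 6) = 268268268284765 / 15972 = 16796160047.88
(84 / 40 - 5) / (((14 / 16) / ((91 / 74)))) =-754 / 185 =-4.08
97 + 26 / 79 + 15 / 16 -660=-710031 / 1264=-561.73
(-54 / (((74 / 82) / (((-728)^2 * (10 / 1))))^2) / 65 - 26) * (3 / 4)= -58838947145126031 / 2738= -21489754253150.49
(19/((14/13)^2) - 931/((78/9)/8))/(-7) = 2147969/17836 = 120.43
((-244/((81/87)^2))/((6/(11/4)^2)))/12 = -6207421/209952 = -29.57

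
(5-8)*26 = -78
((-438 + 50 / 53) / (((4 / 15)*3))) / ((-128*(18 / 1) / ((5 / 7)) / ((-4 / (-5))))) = 0.14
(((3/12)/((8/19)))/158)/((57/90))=15/2528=0.01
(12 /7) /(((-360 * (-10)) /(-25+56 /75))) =-1819 /157500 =-0.01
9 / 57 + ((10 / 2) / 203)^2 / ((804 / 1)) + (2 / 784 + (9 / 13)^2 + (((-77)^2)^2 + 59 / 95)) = 37398255678993868837 / 1063869675960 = 35153042.26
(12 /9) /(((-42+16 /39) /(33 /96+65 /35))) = -6409 /90832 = -0.07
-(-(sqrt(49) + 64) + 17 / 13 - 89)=2063 / 13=158.69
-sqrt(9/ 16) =-3/ 4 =-0.75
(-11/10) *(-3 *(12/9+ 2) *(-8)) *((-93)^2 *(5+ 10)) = -11416680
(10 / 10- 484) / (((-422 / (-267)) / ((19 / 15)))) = -816753 / 2110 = -387.09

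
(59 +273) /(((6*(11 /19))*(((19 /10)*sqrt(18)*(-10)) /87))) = -2407*sqrt(2) /33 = -103.15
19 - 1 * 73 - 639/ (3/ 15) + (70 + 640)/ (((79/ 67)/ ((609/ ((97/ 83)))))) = 2379623703/ 7663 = 310534.22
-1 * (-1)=1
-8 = -8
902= 902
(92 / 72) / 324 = 23 / 5832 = 0.00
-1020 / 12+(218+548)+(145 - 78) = 748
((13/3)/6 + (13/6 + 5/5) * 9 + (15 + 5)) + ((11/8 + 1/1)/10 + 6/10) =36043/720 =50.06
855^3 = 625026375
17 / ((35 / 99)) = 1683 / 35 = 48.09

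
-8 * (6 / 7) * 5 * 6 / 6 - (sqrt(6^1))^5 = -36 * sqrt(6) - 240 / 7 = -122.47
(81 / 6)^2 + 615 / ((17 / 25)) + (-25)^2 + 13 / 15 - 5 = 1741679 / 1020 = 1707.53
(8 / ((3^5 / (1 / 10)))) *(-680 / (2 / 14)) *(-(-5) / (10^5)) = -119 / 151875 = -0.00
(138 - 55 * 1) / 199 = 83 / 199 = 0.42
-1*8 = -8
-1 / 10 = -0.10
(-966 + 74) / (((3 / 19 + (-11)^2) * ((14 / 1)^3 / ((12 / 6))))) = -0.01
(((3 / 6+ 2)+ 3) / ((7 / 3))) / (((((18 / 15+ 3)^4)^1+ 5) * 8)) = 20625 / 22131872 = 0.00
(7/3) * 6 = 14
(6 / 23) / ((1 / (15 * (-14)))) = -1260 / 23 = -54.78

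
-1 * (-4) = 4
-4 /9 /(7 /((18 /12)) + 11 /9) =-4 /53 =-0.08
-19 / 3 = -6.33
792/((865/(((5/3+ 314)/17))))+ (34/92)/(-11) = 126254063/7440730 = 16.97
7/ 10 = 0.70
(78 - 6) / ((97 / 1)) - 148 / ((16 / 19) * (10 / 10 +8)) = -18.79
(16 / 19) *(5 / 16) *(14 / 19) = 70 / 361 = 0.19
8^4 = 4096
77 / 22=7 / 2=3.50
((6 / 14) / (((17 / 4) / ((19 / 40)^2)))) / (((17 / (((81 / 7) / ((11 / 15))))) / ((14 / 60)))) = 87723 / 17802400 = 0.00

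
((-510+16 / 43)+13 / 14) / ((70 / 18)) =-2756133 / 21070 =-130.81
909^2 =826281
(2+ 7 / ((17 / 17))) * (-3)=-27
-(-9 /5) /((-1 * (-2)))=9 /10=0.90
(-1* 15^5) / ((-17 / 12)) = 9112500 / 17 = 536029.41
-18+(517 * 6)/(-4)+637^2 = 809951/2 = 404975.50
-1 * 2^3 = -8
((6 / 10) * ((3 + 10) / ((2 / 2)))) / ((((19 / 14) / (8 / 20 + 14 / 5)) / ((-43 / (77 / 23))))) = -1234272 / 5225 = -236.22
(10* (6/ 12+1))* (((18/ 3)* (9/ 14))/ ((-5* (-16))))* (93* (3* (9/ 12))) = 67797/ 448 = 151.33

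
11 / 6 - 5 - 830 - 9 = -5053 / 6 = -842.17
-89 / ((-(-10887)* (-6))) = 89 / 65322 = 0.00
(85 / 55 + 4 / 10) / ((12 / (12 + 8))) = 107 / 33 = 3.24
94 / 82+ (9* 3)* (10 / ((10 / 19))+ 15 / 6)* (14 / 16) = 333959 / 656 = 509.08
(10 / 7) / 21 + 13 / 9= 667 / 441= 1.51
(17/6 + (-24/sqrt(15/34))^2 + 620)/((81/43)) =1023.74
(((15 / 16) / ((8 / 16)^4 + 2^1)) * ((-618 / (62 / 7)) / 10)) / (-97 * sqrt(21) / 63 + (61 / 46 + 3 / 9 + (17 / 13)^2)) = 41623655076549 / 149682831285515 + 19019915595954 * sqrt(21) / 149682831285515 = 0.86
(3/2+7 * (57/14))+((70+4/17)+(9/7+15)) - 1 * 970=-101564/119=-853.48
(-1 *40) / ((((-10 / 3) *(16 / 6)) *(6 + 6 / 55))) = 165 / 224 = 0.74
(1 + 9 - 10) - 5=-5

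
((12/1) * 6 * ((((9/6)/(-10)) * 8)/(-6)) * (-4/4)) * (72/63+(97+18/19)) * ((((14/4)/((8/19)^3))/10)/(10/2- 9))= 42818571/25600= 1672.60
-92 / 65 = -1.42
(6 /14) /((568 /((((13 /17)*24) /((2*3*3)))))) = 13 /16898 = 0.00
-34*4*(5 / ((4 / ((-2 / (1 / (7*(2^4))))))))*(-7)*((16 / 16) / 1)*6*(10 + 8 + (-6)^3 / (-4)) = -115153920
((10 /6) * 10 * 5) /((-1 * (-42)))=125 /63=1.98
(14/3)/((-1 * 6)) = -7/9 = -0.78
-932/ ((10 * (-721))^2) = -233/ 12996025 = -0.00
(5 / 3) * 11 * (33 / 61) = 605 / 61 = 9.92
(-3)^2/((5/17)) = 153/5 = 30.60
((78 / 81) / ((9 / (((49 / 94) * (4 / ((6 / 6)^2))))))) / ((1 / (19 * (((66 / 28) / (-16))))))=-19019 / 30456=-0.62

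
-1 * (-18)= 18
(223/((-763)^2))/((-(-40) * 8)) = 223/186294080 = 0.00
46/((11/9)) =414/11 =37.64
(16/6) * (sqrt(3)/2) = 4 * sqrt(3)/3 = 2.31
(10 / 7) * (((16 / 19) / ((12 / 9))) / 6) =20 / 133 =0.15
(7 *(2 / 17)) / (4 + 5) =14 / 153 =0.09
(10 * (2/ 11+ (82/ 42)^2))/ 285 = 38746/ 276507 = 0.14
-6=-6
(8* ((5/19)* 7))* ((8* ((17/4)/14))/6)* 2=680/57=11.93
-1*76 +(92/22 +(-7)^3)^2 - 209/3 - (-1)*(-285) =41515255/363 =114367.09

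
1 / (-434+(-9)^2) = -1 / 353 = -0.00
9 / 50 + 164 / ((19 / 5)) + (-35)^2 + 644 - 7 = 1810071 / 950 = 1905.34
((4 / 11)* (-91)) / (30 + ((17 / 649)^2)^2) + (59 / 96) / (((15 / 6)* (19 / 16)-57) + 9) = -1.12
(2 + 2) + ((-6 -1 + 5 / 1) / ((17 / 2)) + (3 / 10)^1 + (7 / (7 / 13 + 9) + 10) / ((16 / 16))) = 155977 / 10540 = 14.80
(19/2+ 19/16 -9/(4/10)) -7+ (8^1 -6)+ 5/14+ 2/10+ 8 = -4623/560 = -8.26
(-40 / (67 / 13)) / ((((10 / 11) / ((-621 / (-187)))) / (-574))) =18535608 / 1139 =16273.58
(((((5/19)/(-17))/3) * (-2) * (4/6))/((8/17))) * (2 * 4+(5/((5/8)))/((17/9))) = 520/2907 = 0.18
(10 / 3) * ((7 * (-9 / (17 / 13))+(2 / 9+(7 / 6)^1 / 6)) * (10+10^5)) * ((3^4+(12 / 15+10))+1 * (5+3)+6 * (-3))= -199264274435 / 153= -1302380878.66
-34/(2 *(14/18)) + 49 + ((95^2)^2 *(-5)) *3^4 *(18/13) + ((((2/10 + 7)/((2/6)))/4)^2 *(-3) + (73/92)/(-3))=-28679335254926767/627900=-45675004387.52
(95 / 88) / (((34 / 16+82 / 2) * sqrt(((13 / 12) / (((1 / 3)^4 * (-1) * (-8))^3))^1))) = 608 * sqrt(78) / 7193043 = 0.00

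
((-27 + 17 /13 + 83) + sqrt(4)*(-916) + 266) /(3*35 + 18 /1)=-19613 /1599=-12.27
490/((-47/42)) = -20580/47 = -437.87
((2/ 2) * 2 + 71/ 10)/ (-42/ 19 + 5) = 1729/ 530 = 3.26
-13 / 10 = -1.30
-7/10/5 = -7/50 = -0.14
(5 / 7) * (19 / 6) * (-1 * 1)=-95 / 42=-2.26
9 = 9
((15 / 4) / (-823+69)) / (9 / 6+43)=-15 / 134212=-0.00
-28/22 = -14/11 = -1.27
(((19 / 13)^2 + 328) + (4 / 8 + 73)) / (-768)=-136429 / 259584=-0.53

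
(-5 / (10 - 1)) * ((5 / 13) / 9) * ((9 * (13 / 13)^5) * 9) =-25 / 13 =-1.92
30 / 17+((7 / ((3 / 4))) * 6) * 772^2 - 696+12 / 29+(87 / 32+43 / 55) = 28958311261053 / 867680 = 33374413.68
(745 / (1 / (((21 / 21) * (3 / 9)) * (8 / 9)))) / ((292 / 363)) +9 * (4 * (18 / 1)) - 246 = 444404 / 657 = 676.41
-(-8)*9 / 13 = 72 / 13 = 5.54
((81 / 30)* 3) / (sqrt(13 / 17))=81* sqrt(221) / 130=9.26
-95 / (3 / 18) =-570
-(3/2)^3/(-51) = 9/136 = 0.07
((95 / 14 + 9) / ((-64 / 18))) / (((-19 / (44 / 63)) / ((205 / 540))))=99671 / 1608768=0.06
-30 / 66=-5 / 11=-0.45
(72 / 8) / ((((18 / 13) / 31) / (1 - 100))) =-39897 / 2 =-19948.50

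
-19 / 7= -2.71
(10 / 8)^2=25 / 16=1.56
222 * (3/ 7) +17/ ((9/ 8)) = 6946/ 63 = 110.25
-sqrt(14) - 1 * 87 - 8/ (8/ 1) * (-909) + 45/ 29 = 23883/ 29 - sqrt(14) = 819.81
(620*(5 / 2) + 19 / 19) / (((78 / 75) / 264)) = 5118300 / 13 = 393715.38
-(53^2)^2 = -7890481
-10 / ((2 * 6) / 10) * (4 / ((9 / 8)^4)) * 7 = -2867200 / 19683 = -145.67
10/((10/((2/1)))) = 2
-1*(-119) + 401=520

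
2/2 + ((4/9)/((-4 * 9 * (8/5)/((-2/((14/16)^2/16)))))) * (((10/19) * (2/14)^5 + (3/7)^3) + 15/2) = 4365217637/1267432677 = 3.44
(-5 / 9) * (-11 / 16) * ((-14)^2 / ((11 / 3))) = 245 / 12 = 20.42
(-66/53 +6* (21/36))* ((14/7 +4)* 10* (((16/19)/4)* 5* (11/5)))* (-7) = -2208360/1007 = -2193.01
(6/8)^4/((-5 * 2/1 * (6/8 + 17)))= -0.00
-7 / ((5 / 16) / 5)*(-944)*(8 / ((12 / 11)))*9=6978048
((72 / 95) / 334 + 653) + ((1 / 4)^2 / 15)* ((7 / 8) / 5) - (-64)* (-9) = 2345572931 / 30460800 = 77.00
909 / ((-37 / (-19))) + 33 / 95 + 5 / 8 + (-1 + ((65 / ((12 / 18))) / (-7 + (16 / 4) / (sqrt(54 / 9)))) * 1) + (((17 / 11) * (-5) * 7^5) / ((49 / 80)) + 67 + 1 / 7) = -63659983243651 / 300968360-195 * sqrt(6) / 139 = -211520.63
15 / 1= 15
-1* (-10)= 10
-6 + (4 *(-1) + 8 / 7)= -8.86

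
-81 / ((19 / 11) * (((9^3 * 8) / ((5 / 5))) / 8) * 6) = -0.01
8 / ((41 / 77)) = 616 / 41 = 15.02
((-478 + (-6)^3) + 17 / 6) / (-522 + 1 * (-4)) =4147 / 3156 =1.31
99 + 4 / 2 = 101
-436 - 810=-1246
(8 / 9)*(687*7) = 12824 / 3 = 4274.67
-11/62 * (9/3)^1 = -33/62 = -0.53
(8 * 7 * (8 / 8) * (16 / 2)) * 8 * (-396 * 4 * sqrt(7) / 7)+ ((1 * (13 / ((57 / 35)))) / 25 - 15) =-811008 * sqrt(7) - 4184 / 285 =-2145740.16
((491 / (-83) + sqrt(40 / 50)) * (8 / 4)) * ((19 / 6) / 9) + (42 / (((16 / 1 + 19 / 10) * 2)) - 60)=-25267621 / 401139 + 38 * sqrt(5) / 135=-62.36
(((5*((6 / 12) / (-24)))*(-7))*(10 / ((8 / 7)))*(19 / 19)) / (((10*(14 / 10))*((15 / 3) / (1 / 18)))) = 35 / 6912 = 0.01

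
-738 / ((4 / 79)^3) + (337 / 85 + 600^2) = -14484957451 / 2720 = -5325352.00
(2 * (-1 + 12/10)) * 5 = 2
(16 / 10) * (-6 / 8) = -6 / 5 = -1.20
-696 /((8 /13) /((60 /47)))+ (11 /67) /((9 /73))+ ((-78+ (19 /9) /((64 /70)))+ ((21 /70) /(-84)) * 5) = -3212720219 /2116128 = -1518.21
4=4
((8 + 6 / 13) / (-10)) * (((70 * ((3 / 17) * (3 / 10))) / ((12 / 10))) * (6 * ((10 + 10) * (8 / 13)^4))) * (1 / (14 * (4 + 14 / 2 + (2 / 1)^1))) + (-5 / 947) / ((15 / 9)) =-19446781659 / 77706798091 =-0.25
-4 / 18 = -2 / 9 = -0.22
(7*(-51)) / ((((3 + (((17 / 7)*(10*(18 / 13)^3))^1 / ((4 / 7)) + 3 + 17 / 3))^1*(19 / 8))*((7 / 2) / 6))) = -32269536 / 15589025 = -2.07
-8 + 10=2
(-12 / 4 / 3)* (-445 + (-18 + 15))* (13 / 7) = 832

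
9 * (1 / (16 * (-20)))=-9 / 320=-0.03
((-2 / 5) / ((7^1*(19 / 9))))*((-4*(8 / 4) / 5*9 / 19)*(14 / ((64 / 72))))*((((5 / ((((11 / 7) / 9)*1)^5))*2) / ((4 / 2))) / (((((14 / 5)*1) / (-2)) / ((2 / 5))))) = -826841416968 / 290697055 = -2844.34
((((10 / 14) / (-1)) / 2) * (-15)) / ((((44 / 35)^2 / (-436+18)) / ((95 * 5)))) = -118453125 / 176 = -673029.12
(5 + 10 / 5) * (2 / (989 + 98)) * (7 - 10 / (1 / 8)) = -1022 / 1087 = -0.94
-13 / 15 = -0.87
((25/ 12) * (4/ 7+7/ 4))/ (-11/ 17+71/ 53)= 112625/ 16128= 6.98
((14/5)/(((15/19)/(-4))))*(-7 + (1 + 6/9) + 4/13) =208544/2925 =71.30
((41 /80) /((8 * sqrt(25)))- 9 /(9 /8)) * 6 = -47.92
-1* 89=-89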